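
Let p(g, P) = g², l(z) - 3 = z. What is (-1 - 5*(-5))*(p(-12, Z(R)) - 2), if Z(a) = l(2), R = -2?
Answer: 3408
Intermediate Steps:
l(z) = 3 + z
Z(a) = 5 (Z(a) = 3 + 2 = 5)
(-1 - 5*(-5))*(p(-12, Z(R)) - 2) = (-1 - 5*(-5))*((-12)² - 2) = (-1 + 25)*(144 - 2) = 24*142 = 3408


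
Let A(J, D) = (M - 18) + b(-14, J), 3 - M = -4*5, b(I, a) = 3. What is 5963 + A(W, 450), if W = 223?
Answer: 5971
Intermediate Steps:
M = 23 (M = 3 - (-4)*5 = 3 - 1*(-20) = 3 + 20 = 23)
A(J, D) = 8 (A(J, D) = (23 - 18) + 3 = 5 + 3 = 8)
5963 + A(W, 450) = 5963 + 8 = 5971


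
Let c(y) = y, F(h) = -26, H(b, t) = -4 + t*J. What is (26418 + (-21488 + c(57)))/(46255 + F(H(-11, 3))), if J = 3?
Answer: 4987/46229 ≈ 0.10788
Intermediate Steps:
H(b, t) = -4 + 3*t (H(b, t) = -4 + t*3 = -4 + 3*t)
(26418 + (-21488 + c(57)))/(46255 + F(H(-11, 3))) = (26418 + (-21488 + 57))/(46255 - 26) = (26418 - 21431)/46229 = 4987*(1/46229) = 4987/46229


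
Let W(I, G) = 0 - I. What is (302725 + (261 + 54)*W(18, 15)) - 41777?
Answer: 255278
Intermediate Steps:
W(I, G) = -I
(302725 + (261 + 54)*W(18, 15)) - 41777 = (302725 + (261 + 54)*(-1*18)) - 41777 = (302725 + 315*(-18)) - 41777 = (302725 - 5670) - 41777 = 297055 - 41777 = 255278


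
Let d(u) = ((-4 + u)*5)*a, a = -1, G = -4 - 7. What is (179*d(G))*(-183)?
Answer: -2456775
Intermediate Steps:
G = -11
d(u) = 20 - 5*u (d(u) = ((-4 + u)*5)*(-1) = (-20 + 5*u)*(-1) = 20 - 5*u)
(179*d(G))*(-183) = (179*(20 - 5*(-11)))*(-183) = (179*(20 + 55))*(-183) = (179*75)*(-183) = 13425*(-183) = -2456775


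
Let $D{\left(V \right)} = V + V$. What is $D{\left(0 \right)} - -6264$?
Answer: $6264$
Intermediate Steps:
$D{\left(V \right)} = 2 V$
$D{\left(0 \right)} - -6264 = 2 \cdot 0 - -6264 = 0 + 6264 = 6264$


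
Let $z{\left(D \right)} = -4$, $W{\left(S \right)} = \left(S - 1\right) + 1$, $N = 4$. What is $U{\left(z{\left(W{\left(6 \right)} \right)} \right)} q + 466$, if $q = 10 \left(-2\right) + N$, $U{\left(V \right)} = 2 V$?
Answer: $594$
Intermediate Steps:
$W{\left(S \right)} = S$ ($W{\left(S \right)} = \left(-1 + S\right) + 1 = S$)
$q = -16$ ($q = 10 \left(-2\right) + 4 = -20 + 4 = -16$)
$U{\left(z{\left(W{\left(6 \right)} \right)} \right)} q + 466 = 2 \left(-4\right) \left(-16\right) + 466 = \left(-8\right) \left(-16\right) + 466 = 128 + 466 = 594$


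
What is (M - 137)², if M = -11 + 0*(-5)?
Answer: 21904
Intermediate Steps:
M = -11 (M = -11 + 0 = -11)
(M - 137)² = (-11 - 137)² = (-148)² = 21904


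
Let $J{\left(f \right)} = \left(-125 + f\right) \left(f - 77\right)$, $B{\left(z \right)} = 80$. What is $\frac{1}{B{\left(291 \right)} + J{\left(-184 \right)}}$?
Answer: $\frac{1}{80729} \approx 1.2387 \cdot 10^{-5}$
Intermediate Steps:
$J{\left(f \right)} = \left(-125 + f\right) \left(-77 + f\right)$
$\frac{1}{B{\left(291 \right)} + J{\left(-184 \right)}} = \frac{1}{80 + \left(9625 + \left(-184\right)^{2} - -37168\right)} = \frac{1}{80 + \left(9625 + 33856 + 37168\right)} = \frac{1}{80 + 80649} = \frac{1}{80729}$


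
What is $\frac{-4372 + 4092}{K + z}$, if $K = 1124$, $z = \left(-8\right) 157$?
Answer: $\frac{70}{33} \approx 2.1212$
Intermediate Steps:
$z = -1256$
$\frac{-4372 + 4092}{K + z} = \frac{-4372 + 4092}{1124 - 1256} = - \frac{280}{-132} = \left(-280\right) \left(- \frac{1}{132}\right) = \frac{70}{33}$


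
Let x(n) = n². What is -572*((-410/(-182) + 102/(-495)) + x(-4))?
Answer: -1083884/105 ≈ -10323.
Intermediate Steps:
-572*((-410/(-182) + 102/(-495)) + x(-4)) = -572*((-410/(-182) + 102/(-495)) + (-4)²) = -572*((-410*(-1/182) + 102*(-1/495)) + 16) = -572*((205/91 - 34/165) + 16) = -572*(30731/15015 + 16) = -572*270971/15015 = -1083884/105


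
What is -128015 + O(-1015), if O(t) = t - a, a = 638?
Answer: -129668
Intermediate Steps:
O(t) = -638 + t (O(t) = t - 1*638 = t - 638 = -638 + t)
-128015 + O(-1015) = -128015 + (-638 - 1015) = -128015 - 1653 = -129668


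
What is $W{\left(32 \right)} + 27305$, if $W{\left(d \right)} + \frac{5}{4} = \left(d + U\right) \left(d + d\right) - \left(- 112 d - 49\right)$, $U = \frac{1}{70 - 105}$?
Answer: $\frac{4617609}{140} \approx 32983.0$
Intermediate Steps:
$U = - \frac{1}{35}$ ($U = \frac{1}{-35} = - \frac{1}{35} \approx -0.028571$)
$W{\left(d \right)} = \frac{191}{4} + 112 d + 2 d \left(- \frac{1}{35} + d\right)$ ($W{\left(d \right)} = - \frac{5}{4} - \left(-49 - 112 d - \left(d - \frac{1}{35}\right) \left(d + d\right)\right) = - \frac{5}{4} - \left(-49 - 112 d - \left(- \frac{1}{35} + d\right) 2 d\right) = - \frac{5}{4} + \left(2 d \left(- \frac{1}{35} + d\right) + \left(49 + 112 d\right)\right) = - \frac{5}{4} + \left(49 + 112 d + 2 d \left(- \frac{1}{35} + d\right)\right) = \frac{191}{4} + 112 d + 2 d \left(- \frac{1}{35} + d\right)$)
$W{\left(32 \right)} + 27305 = \left(\frac{191}{4} + 2 \cdot 32^{2} + \frac{3918}{35} \cdot 32\right) + 27305 = \left(\frac{191}{4} + 2 \cdot 1024 + \frac{125376}{35}\right) + 27305 = \left(\frac{191}{4} + 2048 + \frac{125376}{35}\right) + 27305 = \frac{794909}{140} + 27305 = \frac{4617609}{140}$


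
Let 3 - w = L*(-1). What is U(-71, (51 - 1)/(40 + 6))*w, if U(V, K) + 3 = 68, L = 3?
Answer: 390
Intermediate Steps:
U(V, K) = 65 (U(V, K) = -3 + 68 = 65)
w = 6 (w = 3 - 3*(-1) = 3 - 1*(-3) = 3 + 3 = 6)
U(-71, (51 - 1)/(40 + 6))*w = 65*6 = 390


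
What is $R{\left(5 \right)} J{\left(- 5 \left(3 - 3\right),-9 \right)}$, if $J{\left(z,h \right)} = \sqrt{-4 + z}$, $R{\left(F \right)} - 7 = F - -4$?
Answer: $32 i \approx 32.0 i$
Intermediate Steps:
$R{\left(F \right)} = 11 + F$ ($R{\left(F \right)} = 7 + \left(F - -4\right) = 7 + \left(F + 4\right) = 7 + \left(4 + F\right) = 11 + F$)
$R{\left(5 \right)} J{\left(- 5 \left(3 - 3\right),-9 \right)} = \left(11 + 5\right) \sqrt{-4 - 5 \left(3 - 3\right)} = 16 \sqrt{-4 - 0} = 16 \sqrt{-4 + 0} = 16 \sqrt{-4} = 16 \cdot 2 i = 32 i$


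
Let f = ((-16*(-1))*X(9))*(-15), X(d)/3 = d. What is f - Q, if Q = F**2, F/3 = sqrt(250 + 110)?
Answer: -9720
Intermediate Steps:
X(d) = 3*d
F = 18*sqrt(10) (F = 3*sqrt(250 + 110) = 3*sqrt(360) = 3*(6*sqrt(10)) = 18*sqrt(10) ≈ 56.921)
f = -6480 (f = ((-16*(-1))*(3*9))*(-15) = (16*27)*(-15) = 432*(-15) = -6480)
Q = 3240 (Q = (18*sqrt(10))**2 = 3240)
f - Q = -6480 - 1*3240 = -6480 - 3240 = -9720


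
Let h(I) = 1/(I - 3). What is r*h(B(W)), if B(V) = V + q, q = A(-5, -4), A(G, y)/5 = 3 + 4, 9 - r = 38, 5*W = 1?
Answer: -145/161 ≈ -0.90062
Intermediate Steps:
W = 1/5 (W = (1/5)*1 = 1/5 ≈ 0.20000)
r = -29 (r = 9 - 1*38 = 9 - 38 = -29)
A(G, y) = 35 (A(G, y) = 5*(3 + 4) = 5*7 = 35)
q = 35
B(V) = 35 + V (B(V) = V + 35 = 35 + V)
h(I) = 1/(-3 + I)
r*h(B(W)) = -29/(-3 + (35 + 1/5)) = -29/(-3 + 176/5) = -29/161/5 = -29*5/161 = -145/161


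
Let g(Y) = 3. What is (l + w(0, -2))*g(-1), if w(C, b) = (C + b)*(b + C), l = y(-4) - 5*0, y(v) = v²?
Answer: 60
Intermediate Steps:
l = 16 (l = (-4)² - 5*0 = 16 + 0 = 16)
w(C, b) = (C + b)² (w(C, b) = (C + b)*(C + b) = (C + b)²)
(l + w(0, -2))*g(-1) = (16 + (0 - 2)²)*3 = (16 + (-2)²)*3 = (16 + 4)*3 = 20*3 = 60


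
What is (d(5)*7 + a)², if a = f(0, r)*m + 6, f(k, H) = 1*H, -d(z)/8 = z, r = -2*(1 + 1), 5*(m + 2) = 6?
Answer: 1833316/25 ≈ 73333.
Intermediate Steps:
m = -⅘ (m = -2 + (⅕)*6 = -2 + 6/5 = -⅘ ≈ -0.80000)
r = -4 (r = -2*2 = -4)
d(z) = -8*z
f(k, H) = H
a = 46/5 (a = -4*(-⅘) + 6 = 16/5 + 6 = 46/5 ≈ 9.2000)
(d(5)*7 + a)² = (-8*5*7 + 46/5)² = (-40*7 + 46/5)² = (-280 + 46/5)² = (-1354/5)² = 1833316/25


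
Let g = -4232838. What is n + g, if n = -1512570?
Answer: -5745408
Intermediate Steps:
n + g = -1512570 - 4232838 = -5745408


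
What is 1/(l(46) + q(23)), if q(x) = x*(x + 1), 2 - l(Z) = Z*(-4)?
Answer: 1/738 ≈ 0.0013550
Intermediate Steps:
l(Z) = 2 + 4*Z (l(Z) = 2 - Z*(-4) = 2 - (-4)*Z = 2 + 4*Z)
q(x) = x*(1 + x)
1/(l(46) + q(23)) = 1/((2 + 4*46) + 23*(1 + 23)) = 1/((2 + 184) + 23*24) = 1/(186 + 552) = 1/738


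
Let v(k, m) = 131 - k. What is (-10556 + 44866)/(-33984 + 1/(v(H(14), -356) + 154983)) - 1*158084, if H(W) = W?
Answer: -833253185668516/5270918399 ≈ -1.5809e+5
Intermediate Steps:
(-10556 + 44866)/(-33984 + 1/(v(H(14), -356) + 154983)) - 1*158084 = (-10556 + 44866)/(-33984 + 1/((131 - 1*14) + 154983)) - 1*158084 = 34310/(-33984 + 1/((131 - 14) + 154983)) - 158084 = 34310/(-33984 + 1/(117 + 154983)) - 158084 = 34310/(-33984 + 1/155100) - 158084 = 34310/(-5270918399/155100) - 158084 = 34310*(-155100/5270918399) - 158084 = -5321481000/5270918399 - 158084 = -833253185668516/5270918399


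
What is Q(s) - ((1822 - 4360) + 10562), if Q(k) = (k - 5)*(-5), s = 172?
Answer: -8859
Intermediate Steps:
Q(k) = 25 - 5*k (Q(k) = (-5 + k)*(-5) = 25 - 5*k)
Q(s) - ((1822 - 4360) + 10562) = (25 - 5*172) - ((1822 - 4360) + 10562) = (25 - 860) - (-2538 + 10562) = -835 - 1*8024 = -835 - 8024 = -8859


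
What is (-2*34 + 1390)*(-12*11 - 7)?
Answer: -183758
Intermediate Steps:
(-2*34 + 1390)*(-12*11 - 7) = (-68 + 1390)*(-132 - 7) = 1322*(-139) = -183758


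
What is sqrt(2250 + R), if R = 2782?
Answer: 2*sqrt(1258) ≈ 70.937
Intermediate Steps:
sqrt(2250 + R) = sqrt(2250 + 2782) = sqrt(5032) = 2*sqrt(1258)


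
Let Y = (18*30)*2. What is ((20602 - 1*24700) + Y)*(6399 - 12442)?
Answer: 18237774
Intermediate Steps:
Y = 1080 (Y = 540*2 = 1080)
((20602 - 1*24700) + Y)*(6399 - 12442) = ((20602 - 1*24700) + 1080)*(6399 - 12442) = ((20602 - 24700) + 1080)*(-6043) = (-4098 + 1080)*(-6043) = -3018*(-6043) = 18237774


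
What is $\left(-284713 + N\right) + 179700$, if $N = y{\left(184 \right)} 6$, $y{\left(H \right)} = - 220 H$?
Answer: $-347893$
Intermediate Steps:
$N = -242880$ ($N = \left(-220\right) 184 \cdot 6 = \left(-40480\right) 6 = -242880$)
$\left(-284713 + N\right) + 179700 = \left(-284713 - 242880\right) + 179700 = -527593 + 179700 = -347893$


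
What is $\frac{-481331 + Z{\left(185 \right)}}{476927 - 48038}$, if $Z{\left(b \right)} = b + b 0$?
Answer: $- \frac{160382}{142963} \approx -1.1218$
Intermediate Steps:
$Z{\left(b \right)} = b$ ($Z{\left(b \right)} = b + 0 = b$)
$\frac{-481331 + Z{\left(185 \right)}}{476927 - 48038} = \frac{-481331 + 185}{476927 - 48038} = - \frac{481146}{428889} = \left(-481146\right) \frac{1}{428889} = - \frac{160382}{142963}$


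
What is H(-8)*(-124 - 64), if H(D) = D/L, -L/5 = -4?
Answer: 376/5 ≈ 75.200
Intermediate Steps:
L = 20 (L = -5*(-4) = 20)
H(D) = D/20
H(-8)*(-124 - 64) = ((1/20)*(-8))*(-124 - 64) = -⅖*(-188) = 376/5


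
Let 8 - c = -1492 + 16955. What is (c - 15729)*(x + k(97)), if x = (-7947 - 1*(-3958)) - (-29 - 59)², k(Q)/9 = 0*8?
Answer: 365881872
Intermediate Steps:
k(Q) = 0 (k(Q) = 9*(0*8) = 9*0 = 0)
c = -15455 (c = 8 - (-1492 + 16955) = 8 - 1*15463 = 8 - 15463 = -15455)
x = -11733 (x = (-7947 + 3958) - 1*(-88)² = -3989 - 1*7744 = -3989 - 7744 = -11733)
(c - 15729)*(x + k(97)) = (-15455 - 15729)*(-11733 + 0) = -31184*(-11733) = 365881872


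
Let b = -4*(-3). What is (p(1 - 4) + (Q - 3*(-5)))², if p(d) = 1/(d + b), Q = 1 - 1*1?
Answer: 18496/81 ≈ 228.35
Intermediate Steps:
Q = 0 (Q = 1 - 1 = 0)
b = 12
p(d) = 1/(12 + d) (p(d) = 1/(d + 12) = 1/(12 + d))
(p(1 - 4) + (Q - 3*(-5)))² = (1/(12 + (1 - 4)) + (0 - 3*(-5)))² = (1/(12 - 3) + (0 + 15))² = (1/9 + 15)² = (⅑ + 15)² = (136/9)² = 18496/81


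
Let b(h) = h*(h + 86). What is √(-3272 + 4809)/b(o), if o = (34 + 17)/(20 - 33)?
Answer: -169*√1537/54417 ≈ -0.12176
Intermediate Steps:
o = -51/13 (o = 51/(-13) = 51*(-1/13) = -51/13 ≈ -3.9231)
b(h) = h*(86 + h)
√(-3272 + 4809)/b(o) = √(-3272 + 4809)/((-51*(86 - 51/13)/13)) = √1537/((-51/13*1067/13)) = √1537/(-54417/169) = √1537*(-169/54417) = -169*√1537/54417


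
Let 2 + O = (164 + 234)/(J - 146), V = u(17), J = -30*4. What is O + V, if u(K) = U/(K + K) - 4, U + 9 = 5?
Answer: -17215/2261 ≈ -7.6139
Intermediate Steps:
U = -4 (U = -9 + 5 = -4)
J = -120
u(K) = -4 - 2/K (u(K) = -4/(K + K) - 4 = -4/(2*K) - 4 = (1/(2*K))*(-4) - 4 = -2/K - 4 = -4 - 2/K)
V = -70/17 (V = -4 - 2/17 = -70/17 ≈ -4.1176)
O = -465/133 (O = -2 + (164 + 234)/(-120 - 146) = -2 + 398/(-266) = -2 + 398*(-1/266) = -2 - 199/133 = -465/133 ≈ -3.4962)
O + V = -465/133 - 70/17 = -17215/2261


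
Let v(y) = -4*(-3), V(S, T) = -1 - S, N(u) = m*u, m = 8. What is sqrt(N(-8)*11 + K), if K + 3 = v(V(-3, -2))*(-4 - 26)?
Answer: I*sqrt(1067) ≈ 32.665*I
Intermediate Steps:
N(u) = 8*u
v(y) = 12
K = -363 (K = -3 + 12*(-4 - 26) = -3 + 12*(-30) = -3 - 360 = -363)
sqrt(N(-8)*11 + K) = sqrt((8*(-8))*11 - 363) = sqrt(-64*11 - 363) = sqrt(-704 - 363) = sqrt(-1067) = I*sqrt(1067)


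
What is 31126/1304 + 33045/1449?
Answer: 14698709/314916 ≈ 46.675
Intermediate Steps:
31126/1304 + 33045/1449 = 31126*(1/1304) + 33045*(1/1449) = 15563/652 + 11015/483 = 14698709/314916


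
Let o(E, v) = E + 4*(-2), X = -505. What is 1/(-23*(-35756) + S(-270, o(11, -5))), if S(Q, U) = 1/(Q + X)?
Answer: 775/637350699 ≈ 1.2160e-6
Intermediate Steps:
o(E, v) = -8 + E (o(E, v) = E - 8 = -8 + E)
S(Q, U) = 1/(-505 + Q) (S(Q, U) = 1/(Q - 505) = 1/(-505 + Q))
1/(-23*(-35756) + S(-270, o(11, -5))) = 1/(-23*(-35756) + 1/(-505 - 270)) = 1/(822388 + 1/(-775)) = 1/(822388 - 1/775) = 1/(637350699/775) = 775/637350699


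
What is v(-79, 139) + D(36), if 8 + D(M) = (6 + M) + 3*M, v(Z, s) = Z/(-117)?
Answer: 16693/117 ≈ 142.68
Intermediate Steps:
v(Z, s) = -Z/117 (v(Z, s) = Z*(-1/117) = -Z/117)
D(M) = -2 + 4*M (D(M) = -8 + ((6 + M) + 3*M) = -8 + (6 + 4*M) = -2 + 4*M)
v(-79, 139) + D(36) = -1/117*(-79) + (-2 + 4*36) = 79/117 + (-2 + 144) = 79/117 + 142 = 16693/117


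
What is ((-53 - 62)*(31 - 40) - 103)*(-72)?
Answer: -67104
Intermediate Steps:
((-53 - 62)*(31 - 40) - 103)*(-72) = (-115*(-9) - 103)*(-72) = (1035 - 103)*(-72) = 932*(-72) = -67104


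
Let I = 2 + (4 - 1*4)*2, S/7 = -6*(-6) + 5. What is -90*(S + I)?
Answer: -26010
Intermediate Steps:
S = 287 (S = 7*(-6*(-6) + 5) = 7*(36 + 5) = 7*41 = 287)
I = 2 (I = 2 + (4 - 4)*2 = 2 + 0*2 = 2 + 0 = 2)
-90*(S + I) = -90*(287 + 2) = -90*289 = -26010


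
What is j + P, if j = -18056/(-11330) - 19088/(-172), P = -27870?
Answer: -6761571066/243595 ≈ -27757.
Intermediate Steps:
j = 27421584/243595 (j = -18056*(-1/11330) - 19088*(-1/172) = 9028/5665 + 4772/43 = 27421584/243595 ≈ 112.57)
j + P = 27421584/243595 - 27870 = -6761571066/243595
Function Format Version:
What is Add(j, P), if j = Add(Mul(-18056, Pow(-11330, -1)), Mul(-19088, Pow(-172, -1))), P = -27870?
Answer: Rational(-6761571066, 243595) ≈ -27757.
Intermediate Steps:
j = Rational(27421584, 243595) (j = Add(Mul(-18056, Rational(-1, 11330)), Mul(-19088, Rational(-1, 172))) = Add(Rational(9028, 5665), Rational(4772, 43)) = Rational(27421584, 243595) ≈ 112.57)
Add(j, P) = Add(Rational(27421584, 243595), -27870) = Rational(-6761571066, 243595)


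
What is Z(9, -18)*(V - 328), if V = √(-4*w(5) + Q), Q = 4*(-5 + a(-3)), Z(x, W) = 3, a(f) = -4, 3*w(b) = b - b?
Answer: -984 + 18*I ≈ -984.0 + 18.0*I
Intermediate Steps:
w(b) = 0 (w(b) = (b - b)/3 = (⅓)*0 = 0)
Q = -36 (Q = 4*(-5 - 4) = 4*(-9) = -36)
V = 6*I (V = √(-4*0 - 36) = √(0 - 36) = √(-36) = 6*I ≈ 6.0*I)
Z(9, -18)*(V - 328) = 3*(6*I - 328) = 3*(-328 + 6*I) = -984 + 18*I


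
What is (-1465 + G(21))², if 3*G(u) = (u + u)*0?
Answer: 2146225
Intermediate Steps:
G(u) = 0 (G(u) = ((u + u)*0)/3 = ((2*u)*0)/3 = (⅓)*0 = 0)
(-1465 + G(21))² = (-1465 + 0)² = (-1465)² = 2146225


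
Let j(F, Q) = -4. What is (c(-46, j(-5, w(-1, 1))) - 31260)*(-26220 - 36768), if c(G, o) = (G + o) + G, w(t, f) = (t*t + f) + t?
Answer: 1975051728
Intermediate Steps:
w(t, f) = f + t + t² (w(t, f) = (t² + f) + t = (f + t²) + t = f + t + t²)
c(G, o) = o + 2*G
(c(-46, j(-5, w(-1, 1))) - 31260)*(-26220 - 36768) = ((-4 + 2*(-46)) - 31260)*(-26220 - 36768) = ((-4 - 92) - 31260)*(-62988) = (-96 - 31260)*(-62988) = -31356*(-62988) = 1975051728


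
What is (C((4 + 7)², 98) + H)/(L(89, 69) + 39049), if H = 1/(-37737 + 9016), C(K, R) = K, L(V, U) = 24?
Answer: 3475240/1122215633 ≈ 0.0030968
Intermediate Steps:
H = -1/28721 (H = 1/(-28721) = -1/28721 ≈ -3.4818e-5)
(C((4 + 7)², 98) + H)/(L(89, 69) + 39049) = ((4 + 7)² - 1/28721)/(24 + 39049) = (11² - 1/28721)/39073 = (121 - 1/28721)*(1/39073) = (3475240/28721)*(1/39073) = 3475240/1122215633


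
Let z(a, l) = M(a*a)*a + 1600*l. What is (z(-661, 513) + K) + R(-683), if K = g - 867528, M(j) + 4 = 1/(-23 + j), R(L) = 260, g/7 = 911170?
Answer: 2767471836007/436898 ≈ 6.3344e+6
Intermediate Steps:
g = 6378190 (g = 7*911170 = 6378190)
M(j) = -4 + 1/(-23 + j)
K = 5510662 (K = 6378190 - 867528 = 5510662)
z(a, l) = 1600*l + a*(93 - 4*a**2)/(-23 + a**2) (z(a, l) = ((93 - 4*a*a)/(-23 + a*a))*a + 1600*l = ((93 - 4*a**2)/(-23 + a**2))*a + 1600*l = a*(93 - 4*a**2)/(-23 + a**2) + 1600*l = 1600*l + a*(93 - 4*a**2)/(-23 + a**2))
(z(-661, 513) + K) + R(-683) = ((-1*(-661)*(-93 + 4*(-661)**2) + 1600*513*(-23 + (-661)**2))/(-23 + (-661)**2) + 5510662) + 260 = ((-1*(-661)*(-93 + 4*436921) + 1600*513*(-23 + 436921))/(-23 + 436921) + 5510662) + 260 = ((-1*(-661)*(-93 + 1747684) + 1600*513*436898)/436898 + 5510662) + 260 = ((-1*(-661)*1747591 + 358605878400)/436898 + 5510662) + 260 = ((1155157651 + 358605878400)/436898 + 5510662) + 260 = ((1/436898)*359761036051 + 5510662) + 260 = (359761036051/436898 + 5510662) + 260 = 2767358242527/436898 + 260 = 2767471836007/436898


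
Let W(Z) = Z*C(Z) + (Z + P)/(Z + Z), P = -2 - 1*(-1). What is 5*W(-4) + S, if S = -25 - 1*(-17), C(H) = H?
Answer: 601/8 ≈ 75.125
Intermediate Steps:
P = -1 (P = -2 + 1 = -1)
W(Z) = Z**2 + (-1 + Z)/(2*Z) (W(Z) = Z*Z + (Z - 1)/(Z + Z) = Z**2 + (-1 + Z)/((2*Z)) = Z**2 + (-1 + Z)*(1/(2*Z)) = Z**2 + (-1 + Z)/(2*Z))
S = -8 (S = -25 + 17 = -8)
5*W(-4) + S = 5*((1/2)*(-1 - 4 + 2*(-4)**3)/(-4)) - 8 = 5*((1/2)*(-1/4)*(-1 - 4 + 2*(-64))) - 8 = 5*((1/2)*(-1/4)*(-1 - 4 - 128)) - 8 = 5*((1/2)*(-1/4)*(-133)) - 8 = 5*(133/8) - 8 = 665/8 - 8 = 601/8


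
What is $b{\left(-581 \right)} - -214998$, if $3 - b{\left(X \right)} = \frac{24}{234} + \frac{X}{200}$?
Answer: $\frac{1677029659}{7800} \approx 2.15 \cdot 10^{5}$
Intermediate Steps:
$b{\left(X \right)} = \frac{113}{39} - \frac{X}{200}$ ($b{\left(X \right)} = 3 - \left(\frac{24}{234} + \frac{X}{200}\right) = 3 - \left(24 \cdot \frac{1}{234} + X \frac{1}{200}\right) = 3 - \left(\frac{4}{39} + \frac{X}{200}\right) = \frac{113}{39} - \frac{X}{200}$)
$b{\left(-581 \right)} - -214998 = \left(\frac{113}{39} - - \frac{581}{200}\right) - -214998 = \left(\frac{113}{39} + \frac{581}{200}\right) + 214998 = \frac{45259}{7800} + 214998 = \frac{1677029659}{7800}$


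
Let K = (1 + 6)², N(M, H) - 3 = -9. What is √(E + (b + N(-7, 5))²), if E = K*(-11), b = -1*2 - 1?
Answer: I*√458 ≈ 21.401*I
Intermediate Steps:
N(M, H) = -6 (N(M, H) = 3 - 9 = -6)
K = 49 (K = 7² = 49)
b = -3 (b = -2 - 1 = -3)
E = -539 (E = 49*(-11) = -539)
√(E + (b + N(-7, 5))²) = √(-539 + (-3 - 6)²) = √(-539 + (-9)²) = √(-539 + 81) = √(-458) = I*√458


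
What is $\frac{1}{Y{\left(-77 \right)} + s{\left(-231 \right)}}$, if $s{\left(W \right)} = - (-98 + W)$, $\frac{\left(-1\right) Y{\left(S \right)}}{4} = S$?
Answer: $\frac{1}{637} \approx 0.0015699$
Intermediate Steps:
$Y{\left(S \right)} = - 4 S$
$s{\left(W \right)} = 98 - W$
$\frac{1}{Y{\left(-77 \right)} + s{\left(-231 \right)}} = \frac{1}{\left(-4\right) \left(-77\right) + \left(98 - -231\right)} = \frac{1}{308 + \left(98 + 231\right)} = \frac{1}{308 + 329} = \frac{1}{637}$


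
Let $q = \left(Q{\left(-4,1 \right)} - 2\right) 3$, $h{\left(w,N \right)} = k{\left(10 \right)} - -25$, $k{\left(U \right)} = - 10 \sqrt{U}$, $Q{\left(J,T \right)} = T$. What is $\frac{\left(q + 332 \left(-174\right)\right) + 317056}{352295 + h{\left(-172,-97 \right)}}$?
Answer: $\frac{456756456}{620646907} + \frac{51857 \sqrt{10}}{2482587628} \approx 0.736$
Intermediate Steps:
$h{\left(w,N \right)} = 25 - 10 \sqrt{10}$ ($h{\left(w,N \right)} = - 10 \sqrt{10} - -25 = - 10 \sqrt{10} + 25 = 25 - 10 \sqrt{10}$)
$q = -3$ ($q = \left(1 - 2\right) 3 = \left(-1\right) 3 = -3$)
$\frac{\left(q + 332 \left(-174\right)\right) + 317056}{352295 + h{\left(-172,-97 \right)}} = \frac{\left(-3 + 332 \left(-174\right)\right) + 317056}{352295 + \left(25 - 10 \sqrt{10}\right)} = \frac{\left(-3 - 57768\right) + 317056}{352320 - 10 \sqrt{10}} = \frac{-57771 + 317056}{352320 - 10 \sqrt{10}} = \frac{259285}{352320 - 10 \sqrt{10}}$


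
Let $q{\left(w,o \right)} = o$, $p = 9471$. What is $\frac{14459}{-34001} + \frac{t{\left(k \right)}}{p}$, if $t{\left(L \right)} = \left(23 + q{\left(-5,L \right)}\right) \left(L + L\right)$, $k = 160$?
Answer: $\frac{56186587}{9758287} \approx 5.7578$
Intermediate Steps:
$t{\left(L \right)} = 2 L \left(23 + L\right)$ ($t{\left(L \right)} = \left(23 + L\right) \left(L + L\right) = \left(23 + L\right) 2 L = 2 L \left(23 + L\right)$)
$\frac{14459}{-34001} + \frac{t{\left(k \right)}}{p} = \frac{14459}{-34001} + \frac{2 \cdot 160 \left(23 + 160\right)}{9471} = 14459 \left(- \frac{1}{34001}\right) + 2 \cdot 160 \cdot 183 \cdot \frac{1}{9471} = - \frac{14459}{34001} + 58560 \cdot \frac{1}{9471} = - \frac{14459}{34001} + \frac{19520}{3157} = \frac{56186587}{9758287}$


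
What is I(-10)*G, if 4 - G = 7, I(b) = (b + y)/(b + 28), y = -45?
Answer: 55/6 ≈ 9.1667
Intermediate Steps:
I(b) = (-45 + b)/(28 + b) (I(b) = (b - 45)/(b + 28) = (-45 + b)/(28 + b))
G = -3 (G = 4 - 1*7 = 4 - 7 = -3)
I(-10)*G = ((-45 - 10)/(28 - 10))*(-3) = (-55/18)*(-3) = ((1/18)*(-55))*(-3) = -55/18*(-3) = 55/6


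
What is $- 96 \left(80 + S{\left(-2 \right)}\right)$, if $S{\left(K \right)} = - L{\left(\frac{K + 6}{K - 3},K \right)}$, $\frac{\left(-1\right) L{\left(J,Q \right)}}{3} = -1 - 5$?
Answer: $-5952$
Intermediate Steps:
$L{\left(J,Q \right)} = 18$ ($L{\left(J,Q \right)} = - 3 \left(-1 - 5\right) = \left(-3\right) \left(-6\right) = 18$)
$S{\left(K \right)} = -18$ ($S{\left(K \right)} = \left(-1\right) 18 = -18$)
$- 96 \left(80 + S{\left(-2 \right)}\right) = - 96 \left(80 - 18\right) = \left(-96\right) 62 = -5952$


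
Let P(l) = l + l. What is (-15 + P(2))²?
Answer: 121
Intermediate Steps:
P(l) = 2*l
(-15 + P(2))² = (-15 + 2*2)² = (-15 + 4)² = (-11)² = 121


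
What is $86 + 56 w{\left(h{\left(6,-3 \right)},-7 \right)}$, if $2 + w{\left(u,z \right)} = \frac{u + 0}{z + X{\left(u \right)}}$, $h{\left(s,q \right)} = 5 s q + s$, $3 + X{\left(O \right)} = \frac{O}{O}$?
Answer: $\frac{1490}{3} \approx 496.67$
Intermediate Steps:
$X{\left(O \right)} = -2$ ($X{\left(O \right)} = -3 + \frac{O}{O} = -3 + 1 = -2$)
$h{\left(s,q \right)} = s + 5 q s$ ($h{\left(s,q \right)} = 5 q s + s = s + 5 q s$)
$w{\left(u,z \right)} = -2 + \frac{u}{-2 + z}$ ($w{\left(u,z \right)} = -2 + \frac{u + 0}{z - 2} = -2 + \frac{u}{-2 + z}$)
$86 + 56 w{\left(h{\left(6,-3 \right)},-7 \right)} = 86 + 56 \frac{4 + 6 \left(1 + 5 \left(-3\right)\right) - -14}{-2 - 7} = 86 + 56 \frac{4 + 6 \left(1 - 15\right) + 14}{-9} = 86 + 56 \left(- \frac{4 + 6 \left(-14\right) + 14}{9}\right) = 86 + 56 \left(- \frac{4 - 84 + 14}{9}\right) = 86 + 56 \left(\left(- \frac{1}{9}\right) \left(-66\right)\right) = 86 + 56 \cdot \frac{22}{3} = 86 + \frac{1232}{3} = \frac{1490}{3}$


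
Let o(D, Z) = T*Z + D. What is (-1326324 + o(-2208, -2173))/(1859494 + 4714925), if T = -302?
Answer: -672286/6574419 ≈ -0.10226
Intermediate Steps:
o(D, Z) = D - 302*Z (o(D, Z) = -302*Z + D = D - 302*Z)
(-1326324 + o(-2208, -2173))/(1859494 + 4714925) = (-1326324 + (-2208 - 302*(-2173)))/(1859494 + 4714925) = (-1326324 + (-2208 + 656246))/6574419 = (-1326324 + 654038)*(1/6574419) = -672286*1/6574419 = -672286/6574419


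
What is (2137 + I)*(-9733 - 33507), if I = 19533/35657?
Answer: -3295689756080/35657 ≈ -9.2428e+7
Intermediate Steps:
I = 19533/35657 (I = 19533*(1/35657) = 19533/35657 ≈ 0.54780)
(2137 + I)*(-9733 - 33507) = (2137 + 19533/35657)*(-9733 - 33507) = (76218542/35657)*(-43240) = -3295689756080/35657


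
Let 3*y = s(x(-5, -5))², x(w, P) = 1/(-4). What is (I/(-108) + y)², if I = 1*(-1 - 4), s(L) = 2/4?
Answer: 49/2916 ≈ 0.016804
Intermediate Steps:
x(w, P) = -¼
s(L) = ½ (s(L) = 2*(¼) = ½)
I = -5 (I = 1*(-5) = -5)
y = 1/12 (y = (½)²/3 = (⅓)*(¼) = 1/12 ≈ 0.083333)
(I/(-108) + y)² = (-5/(-108) + 1/12)² = (-5*(-1/108) + 1/12)² = (5/108 + 1/12)² = (7/54)² = 49/2916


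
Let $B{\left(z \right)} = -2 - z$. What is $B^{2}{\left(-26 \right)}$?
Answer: $576$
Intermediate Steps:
$B^{2}{\left(-26 \right)} = \left(-2 - -26\right)^{2} = \left(-2 + 26\right)^{2} = 24^{2} = 576$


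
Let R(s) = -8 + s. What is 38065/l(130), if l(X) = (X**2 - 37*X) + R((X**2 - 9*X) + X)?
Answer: 38065/27942 ≈ 1.3623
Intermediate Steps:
l(X) = -8 - 45*X + 2*X**2 (l(X) = (X**2 - 37*X) + (-8 + ((X**2 - 9*X) + X)) = (X**2 - 37*X) + (-8 + (X**2 - 8*X)) = (X**2 - 37*X) + (-8 + X**2 - 8*X) = -8 - 45*X + 2*X**2)
38065/l(130) = 38065/(-8 - 45*130 + 2*130**2) = 38065/(-8 - 5850 + 2*16900) = 38065/(-8 - 5850 + 33800) = 38065/27942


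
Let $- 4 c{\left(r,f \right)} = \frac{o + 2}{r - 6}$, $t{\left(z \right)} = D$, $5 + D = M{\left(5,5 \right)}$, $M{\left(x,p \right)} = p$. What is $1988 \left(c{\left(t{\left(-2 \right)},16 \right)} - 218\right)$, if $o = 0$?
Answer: $- \frac{1299655}{3} \approx -4.3322 \cdot 10^{5}$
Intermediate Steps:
$D = 0$ ($D = -5 + 5 = 0$)
$t{\left(z \right)} = 0$
$c{\left(r,f \right)} = - \frac{1}{2 \left(-6 + r\right)}$ ($c{\left(r,f \right)} = - \frac{\left(0 + 2\right) \frac{1}{r - 6}}{4} = - \frac{2 \frac{1}{-6 + r}}{4} = - \frac{1}{2 \left(-6 + r\right)}$)
$1988 \left(c{\left(t{\left(-2 \right)},16 \right)} - 218\right) = 1988 \left(- \frac{1}{-12 + 2 \cdot 0} - 218\right) = 1988 \left(- \frac{1}{-12 + 0} - 218\right) = 1988 \left(- \frac{1}{-12} - 218\right) = 1988 \left(\left(-1\right) \left(- \frac{1}{12}\right) - 218\right) = 1988 \left(\frac{1}{12} - 218\right) = 1988 \left(- \frac{2615}{12}\right) = - \frac{1299655}{3}$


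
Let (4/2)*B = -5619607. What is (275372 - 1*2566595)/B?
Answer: 4582446/5619607 ≈ 0.81544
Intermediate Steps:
B = -5619607/2 (B = (½)*(-5619607) = -5619607/2 ≈ -2.8098e+6)
(275372 - 1*2566595)/B = (275372 - 1*2566595)/(-5619607/2) = (275372 - 2566595)*(-2/5619607) = -2291223*(-2/5619607) = 4582446/5619607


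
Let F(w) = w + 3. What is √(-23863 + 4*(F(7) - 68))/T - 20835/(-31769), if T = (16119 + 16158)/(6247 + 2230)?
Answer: 20835/31769 + 1211*I*√24095/4611 ≈ 0.65583 + 40.767*I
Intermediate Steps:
F(w) = 3 + w
T = 4611/1211 (T = 32277/8477 = 32277*(1/8477) = 4611/1211 ≈ 3.8076)
√(-23863 + 4*(F(7) - 68))/T - 20835/(-31769) = √(-23863 + 4*((3 + 7) - 68))/(4611/1211) - 20835/(-31769) = √(-23863 + 4*(10 - 68))*(1211/4611) - 20835*(-1/31769) = √(-23863 + 4*(-58))*(1211/4611) + 20835/31769 = √(-23863 - 232)*(1211/4611) + 20835/31769 = √(-24095)*(1211/4611) + 20835/31769 = (I*√24095)*(1211/4611) + 20835/31769 = 1211*I*√24095/4611 + 20835/31769 = 20835/31769 + 1211*I*√24095/4611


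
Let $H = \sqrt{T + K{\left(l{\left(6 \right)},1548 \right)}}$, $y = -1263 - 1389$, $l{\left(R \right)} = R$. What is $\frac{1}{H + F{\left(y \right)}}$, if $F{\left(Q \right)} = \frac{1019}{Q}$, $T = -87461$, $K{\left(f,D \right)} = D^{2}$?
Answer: $\frac{2702388}{16238331900311} + \frac{7033104 \sqrt{2308843}}{16238331900311} \approx 0.00065828$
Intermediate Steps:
$y = -2652$
$H = \sqrt{2308843}$ ($H = \sqrt{-87461 + 1548^{2}} = \sqrt{-87461 + 2396304} = \sqrt{2308843} \approx 1519.5$)
$\frac{1}{H + F{\left(y \right)}} = \frac{1}{\sqrt{2308843} + \frac{1019}{-2652}} = \frac{1}{\sqrt{2308843} + 1019 \left(- \frac{1}{2652}\right)} = \frac{1}{\sqrt{2308843} - \frac{1019}{2652}} = \frac{1}{- \frac{1019}{2652} + \sqrt{2308843}}$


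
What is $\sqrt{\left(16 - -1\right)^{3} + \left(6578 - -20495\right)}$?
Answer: $3 \sqrt{3554} \approx 178.85$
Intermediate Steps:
$\sqrt{\left(16 - -1\right)^{3} + \left(6578 - -20495\right)} = \sqrt{\left(16 + 1\right)^{3} + \left(6578 + 20495\right)} = \sqrt{17^{3} + 27073} = \sqrt{4913 + 27073} = \sqrt{31986} = 3 \sqrt{3554}$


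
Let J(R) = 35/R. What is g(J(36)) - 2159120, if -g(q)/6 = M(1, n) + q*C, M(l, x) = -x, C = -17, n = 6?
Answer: -12953909/6 ≈ -2.1590e+6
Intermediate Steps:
g(q) = 36 + 102*q (g(q) = -6*(-1*6 + q*(-17)) = -6*(-6 - 17*q) = 36 + 102*q)
g(J(36)) - 2159120 = (36 + 102*(35/36)) - 2159120 = (36 + 595/6) - 2159120 = 811/6 - 2159120 = -12953909/6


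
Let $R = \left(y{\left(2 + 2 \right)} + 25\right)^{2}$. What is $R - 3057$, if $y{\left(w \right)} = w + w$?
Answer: $-1968$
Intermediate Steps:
$y{\left(w \right)} = 2 w$
$R = 1089$ ($R = \left(2 \left(2 + 2\right) + 25\right)^{2} = \left(2 \cdot 4 + 25\right)^{2} = \left(8 + 25\right)^{2} = 33^{2} = 1089$)
$R - 3057 = 1089 - 3057 = -1968$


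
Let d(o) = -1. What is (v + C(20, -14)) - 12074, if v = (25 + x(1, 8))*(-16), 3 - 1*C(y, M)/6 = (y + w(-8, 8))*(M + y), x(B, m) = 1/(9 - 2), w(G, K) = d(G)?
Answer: -91996/7 ≈ -13142.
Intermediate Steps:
w(G, K) = -1
x(B, m) = ⅐ (x(B, m) = 1/7 = ⅐)
C(y, M) = 18 - 6*(-1 + y)*(M + y) (C(y, M) = 18 - 6*(y - 1)*(M + y) = 18 - 6*(-1 + y)*(M + y))
v = -2816/7 (v = (25 + ⅐)*(-16) = (176/7)*(-16) = -2816/7 ≈ -402.29)
(v + C(20, -14)) - 12074 = (-2816/7 + (18 - 6*20² + 6*(-14) + 6*20 - 6*(-14)*20)) - 12074 = (-2816/7 + (18 - 6*400 - 84 + 120 + 1680)) - 12074 = (-2816/7 + (18 - 2400 - 84 + 120 + 1680)) - 12074 = (-2816/7 - 666) - 12074 = -7478/7 - 12074 = -91996/7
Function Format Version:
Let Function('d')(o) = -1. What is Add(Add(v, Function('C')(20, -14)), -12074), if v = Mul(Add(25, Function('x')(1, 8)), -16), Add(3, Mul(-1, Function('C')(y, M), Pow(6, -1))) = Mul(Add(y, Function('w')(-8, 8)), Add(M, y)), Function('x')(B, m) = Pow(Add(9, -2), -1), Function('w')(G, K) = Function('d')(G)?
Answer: Rational(-91996, 7) ≈ -13142.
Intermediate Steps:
Function('w')(G, K) = -1
Function('x')(B, m) = Rational(1, 7) (Function('x')(B, m) = Pow(7, -1) = Rational(1, 7))
Function('C')(y, M) = Add(18, Mul(-6, Add(-1, y), Add(M, y))) (Function('C')(y, M) = Add(18, Mul(-6, Mul(Add(y, -1), Add(M, y)))) = Add(18, Mul(-6, Mul(Add(-1, y), Add(M, y)))) = Add(18, Mul(-6, Add(-1, y), Add(M, y))))
v = Rational(-2816, 7) (v = Mul(Add(25, Rational(1, 7)), -16) = Mul(Rational(176, 7), -16) = Rational(-2816, 7) ≈ -402.29)
Add(Add(v, Function('C')(20, -14)), -12074) = Add(Add(Rational(-2816, 7), Add(18, Mul(-6, Pow(20, 2)), Mul(6, -14), Mul(6, 20), Mul(-6, -14, 20))), -12074) = Add(Add(Rational(-2816, 7), Add(18, Mul(-6, 400), -84, 120, 1680)), -12074) = Add(Add(Rational(-2816, 7), Add(18, -2400, -84, 120, 1680)), -12074) = Add(Add(Rational(-2816, 7), -666), -12074) = Add(Rational(-7478, 7), -12074) = Rational(-91996, 7)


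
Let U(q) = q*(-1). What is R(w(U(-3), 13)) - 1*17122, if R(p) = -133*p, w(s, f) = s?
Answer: -17521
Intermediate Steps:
U(q) = -q
R(w(U(-3), 13)) - 1*17122 = -(-133)*(-3) - 1*17122 = -133*3 - 17122 = -399 - 17122 = -17521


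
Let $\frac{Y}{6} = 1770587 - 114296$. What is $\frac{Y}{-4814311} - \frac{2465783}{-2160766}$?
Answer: $- \frac{9602097452923}{10402599522226} \approx -0.92305$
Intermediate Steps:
$Y = 9937746$ ($Y = 6 \left(1770587 - 114296\right) = 6 \cdot 1656291 = 9937746$)
$\frac{Y}{-4814311} - \frac{2465783}{-2160766} = \frac{9937746}{-4814311} - \frac{2465783}{-2160766} = 9937746 \left(- \frac{1}{4814311}\right) - - \frac{2465783}{2160766} = - \frac{9937746}{4814311} + \frac{2465783}{2160766} = - \frac{9602097452923}{10402599522226}$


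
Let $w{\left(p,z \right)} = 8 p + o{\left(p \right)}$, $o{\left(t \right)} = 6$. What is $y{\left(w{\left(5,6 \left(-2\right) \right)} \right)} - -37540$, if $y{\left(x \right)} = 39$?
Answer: $37579$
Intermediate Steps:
$w{\left(p,z \right)} = 6 + 8 p$ ($w{\left(p,z \right)} = 8 p + 6 = 6 + 8 p$)
$y{\left(w{\left(5,6 \left(-2\right) \right)} \right)} - -37540 = 39 - -37540 = 39 + 37540 = 37579$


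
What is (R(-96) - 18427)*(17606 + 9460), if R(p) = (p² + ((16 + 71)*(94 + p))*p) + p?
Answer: 200207202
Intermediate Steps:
R(p) = p + p² + p*(8178 + 87*p) (R(p) = (p² + (87*(94 + p))*p) + p = (p² + (8178 + 87*p)*p) + p = (p² + p*(8178 + 87*p)) + p = p + p² + p*(8178 + 87*p))
(R(-96) - 18427)*(17606 + 9460) = (-96*(8179 + 88*(-96)) - 18427)*(17606 + 9460) = (-96*(8179 - 8448) - 18427)*27066 = (-96*(-269) - 18427)*27066 = (25824 - 18427)*27066 = 7397*27066 = 200207202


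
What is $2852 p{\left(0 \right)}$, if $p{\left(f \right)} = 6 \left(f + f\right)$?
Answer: $0$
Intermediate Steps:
$p{\left(f \right)} = 12 f$ ($p{\left(f \right)} = 6 \cdot 2 f = 12 f$)
$2852 p{\left(0 \right)} = 2852 \cdot 12 \cdot 0 = 2852 \cdot 0 = 0$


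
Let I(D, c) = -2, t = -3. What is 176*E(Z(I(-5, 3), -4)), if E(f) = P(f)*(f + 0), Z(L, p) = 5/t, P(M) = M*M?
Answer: -22000/27 ≈ -814.81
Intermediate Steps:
P(M) = M²
Z(L, p) = -5/3 (Z(L, p) = 5/(-3) = 5*(-⅓) = -5/3)
E(f) = f³ (E(f) = f²*(f + 0) = f²*f = f³)
176*E(Z(I(-5, 3), -4)) = 176*(-5/3)³ = 176*(-125/27) = -22000/27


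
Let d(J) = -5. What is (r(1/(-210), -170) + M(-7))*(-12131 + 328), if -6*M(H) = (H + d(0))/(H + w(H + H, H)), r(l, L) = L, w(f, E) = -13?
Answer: 20076903/10 ≈ 2.0077e+6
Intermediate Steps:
M(H) = -(-5 + H)/(6*(-13 + H)) (M(H) = -(H - 5)/(6*(H - 13)) = -(-5 + H)/(6*(-13 + H)))
(r(1/(-210), -170) + M(-7))*(-12131 + 328) = (-170 + (5 - 1*(-7))/(6*(-13 - 7)))*(-12131 + 328) = (-170 + (⅙)*(5 + 7)/(-20))*(-11803) = (-170 + (⅙)*(-1/20)*12)*(-11803) = (-170 - ⅒)*(-11803) = -1701/10*(-11803) = 20076903/10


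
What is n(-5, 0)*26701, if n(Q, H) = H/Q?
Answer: 0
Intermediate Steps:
n(-5, 0)*26701 = (0/(-5))*26701 = (0*(-⅕))*26701 = 0*26701 = 0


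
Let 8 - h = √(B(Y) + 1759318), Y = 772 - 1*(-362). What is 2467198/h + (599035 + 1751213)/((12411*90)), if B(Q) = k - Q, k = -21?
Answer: -142180280108/15585547635 - 2467198*√1758163/1758099 ≈ -1869.9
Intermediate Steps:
Y = 1134 (Y = 772 + 362 = 1134)
B(Q) = -21 - Q
h = 8 - √1758163 (h = 8 - √((-21 - 1*1134) + 1759318) = 8 - √((-21 - 1134) + 1759318) = 8 - √(-1155 + 1759318) = 8 - √1758163 ≈ -1318.0)
2467198/h + (599035 + 1751213)/((12411*90)) = 2467198/(8 - √1758163) + (599035 + 1751213)/((12411*90)) = 2467198/(8 - √1758163) + 2350248/1116990 = 2467198/(8 - √1758163) + 2350248*(1/1116990) = 2467198/(8 - √1758163) + 391708/186165 = 391708/186165 + 2467198/(8 - √1758163)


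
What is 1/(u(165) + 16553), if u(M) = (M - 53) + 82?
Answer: 1/16747 ≈ 5.9712e-5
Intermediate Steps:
u(M) = 29 + M (u(M) = (-53 + M) + 82 = 29 + M)
1/(u(165) + 16553) = 1/((29 + 165) + 16553) = 1/(194 + 16553) = 1/16747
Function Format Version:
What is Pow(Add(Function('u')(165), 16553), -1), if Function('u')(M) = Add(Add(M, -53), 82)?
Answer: Rational(1, 16747) ≈ 5.9712e-5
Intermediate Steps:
Function('u')(M) = Add(29, M) (Function('u')(M) = Add(Add(-53, M), 82) = Add(29, M))
Pow(Add(Function('u')(165), 16553), -1) = Pow(Add(Add(29, 165), 16553), -1) = Pow(Add(194, 16553), -1) = Pow(16747, -1) = Rational(1, 16747)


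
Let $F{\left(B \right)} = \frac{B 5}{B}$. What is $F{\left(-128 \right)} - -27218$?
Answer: $27223$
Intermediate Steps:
$F{\left(B \right)} = 5$ ($F{\left(B \right)} = \frac{5 B}{B} = 5$)
$F{\left(-128 \right)} - -27218 = 5 - -27218 = 5 + 27218 = 27223$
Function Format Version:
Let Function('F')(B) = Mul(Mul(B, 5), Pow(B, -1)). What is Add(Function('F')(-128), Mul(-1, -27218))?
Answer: 27223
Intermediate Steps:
Function('F')(B) = 5 (Function('F')(B) = Mul(Mul(5, B), Pow(B, -1)) = 5)
Add(Function('F')(-128), Mul(-1, -27218)) = Add(5, Mul(-1, -27218)) = Add(5, 27218) = 27223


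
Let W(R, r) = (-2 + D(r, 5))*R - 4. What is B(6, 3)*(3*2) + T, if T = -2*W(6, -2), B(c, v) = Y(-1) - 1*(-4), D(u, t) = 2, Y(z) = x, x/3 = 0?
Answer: 32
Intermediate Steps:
x = 0 (x = 3*0 = 0)
Y(z) = 0
W(R, r) = -4 (W(R, r) = (-2 + 2)*R - 4 = 0*R - 4 = 0 - 4 = -4)
B(c, v) = 4 (B(c, v) = 0 - 1*(-4) = 0 + 4 = 4)
T = 8 (T = -2*(-4) = 8)
B(6, 3)*(3*2) + T = 4*(3*2) + 8 = 4*6 + 8 = 24 + 8 = 32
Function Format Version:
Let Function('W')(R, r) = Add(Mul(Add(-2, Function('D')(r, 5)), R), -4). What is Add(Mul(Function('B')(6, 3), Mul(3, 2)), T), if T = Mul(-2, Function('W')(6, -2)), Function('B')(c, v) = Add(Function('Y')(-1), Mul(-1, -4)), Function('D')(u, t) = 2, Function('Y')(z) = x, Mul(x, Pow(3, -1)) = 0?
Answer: 32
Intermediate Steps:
x = 0 (x = Mul(3, 0) = 0)
Function('Y')(z) = 0
Function('W')(R, r) = -4 (Function('W')(R, r) = Add(Mul(Add(-2, 2), R), -4) = Add(Mul(0, R), -4) = Add(0, -4) = -4)
Function('B')(c, v) = 4 (Function('B')(c, v) = Add(0, Mul(-1, -4)) = Add(0, 4) = 4)
T = 8 (T = Mul(-2, -4) = 8)
Add(Mul(Function('B')(6, 3), Mul(3, 2)), T) = Add(Mul(4, Mul(3, 2)), 8) = Add(Mul(4, 6), 8) = Add(24, 8) = 32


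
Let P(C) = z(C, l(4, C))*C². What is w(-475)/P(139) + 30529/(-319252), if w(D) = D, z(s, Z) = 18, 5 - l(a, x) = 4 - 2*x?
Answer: -5384479631/55514411028 ≈ -0.096992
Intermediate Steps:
l(a, x) = 1 + 2*x (l(a, x) = 5 - (4 - 2*x) = 5 + (-4 + 2*x) = 1 + 2*x)
P(C) = 18*C²
w(-475)/P(139) + 30529/(-319252) = -475/(18*139²) + 30529/(-319252) = -475/(18*19321) + 30529*(-1/319252) = -475/347778 - 30529/319252 = -5384479631/55514411028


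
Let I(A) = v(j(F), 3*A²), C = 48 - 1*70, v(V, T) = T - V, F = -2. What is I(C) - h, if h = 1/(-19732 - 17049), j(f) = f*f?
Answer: 53258889/36781 ≈ 1448.0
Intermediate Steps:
j(f) = f²
C = -22 (C = 48 - 70 = -22)
I(A) = -4 + 3*A² (I(A) = 3*A² - 1*(-2)² = 3*A² - 1*4 = 3*A² - 4 = -4 + 3*A²)
h = -1/36781 (h = 1/(-36781) = -1/36781 ≈ -2.7188e-5)
I(C) - h = (-4 + 3*(-22)²) - 1*(-1/36781) = (-4 + 3*484) + 1/36781 = (-4 + 1452) + 1/36781 = 1448 + 1/36781 = 53258889/36781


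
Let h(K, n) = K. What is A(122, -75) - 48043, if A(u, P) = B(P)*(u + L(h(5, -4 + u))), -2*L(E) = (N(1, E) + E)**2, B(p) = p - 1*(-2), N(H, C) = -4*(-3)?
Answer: -92801/2 ≈ -46401.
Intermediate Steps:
N(H, C) = 12
B(p) = 2 + p (B(p) = p + 2 = 2 + p)
L(E) = -(12 + E)**2/2
A(u, P) = (2 + P)*(-289/2 + u) (A(u, P) = (2 + P)*(u - (12 + 5)**2/2) = (2 + P)*(u - 1/2*17**2) = (2 + P)*(u - 1/2*289) = (2 + P)*(u - 289/2) = (2 + P)*(-289/2 + u))
A(122, -75) - 48043 = (-289 + 2*122)*(2 - 75)/2 - 48043 = (1/2)*(-289 + 244)*(-73) - 48043 = (1/2)*(-45)*(-73) - 48043 = 3285/2 - 48043 = -92801/2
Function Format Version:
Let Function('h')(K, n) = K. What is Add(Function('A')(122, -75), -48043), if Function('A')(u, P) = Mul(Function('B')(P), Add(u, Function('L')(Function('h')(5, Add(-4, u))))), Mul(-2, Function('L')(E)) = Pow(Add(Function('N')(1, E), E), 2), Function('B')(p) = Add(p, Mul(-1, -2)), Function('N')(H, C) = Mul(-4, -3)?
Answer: Rational(-92801, 2) ≈ -46401.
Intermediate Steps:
Function('N')(H, C) = 12
Function('B')(p) = Add(2, p) (Function('B')(p) = Add(p, 2) = Add(2, p))
Function('L')(E) = Mul(Rational(-1, 2), Pow(Add(12, E), 2))
Function('A')(u, P) = Mul(Add(2, P), Add(Rational(-289, 2), u)) (Function('A')(u, P) = Mul(Add(2, P), Add(u, Mul(Rational(-1, 2), Pow(Add(12, 5), 2)))) = Mul(Add(2, P), Add(u, Mul(Rational(-1, 2), Pow(17, 2)))) = Mul(Add(2, P), Add(u, Mul(Rational(-1, 2), 289))) = Mul(Add(2, P), Add(u, Rational(-289, 2))) = Mul(Add(2, P), Add(Rational(-289, 2), u)))
Add(Function('A')(122, -75), -48043) = Add(Mul(Rational(1, 2), Add(-289, Mul(2, 122)), Add(2, -75)), -48043) = Add(Mul(Rational(1, 2), Add(-289, 244), -73), -48043) = Add(Mul(Rational(1, 2), -45, -73), -48043) = Add(Rational(3285, 2), -48043) = Rational(-92801, 2)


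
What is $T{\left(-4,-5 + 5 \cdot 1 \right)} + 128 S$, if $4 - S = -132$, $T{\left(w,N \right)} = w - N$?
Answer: $17404$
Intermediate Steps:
$S = 136$ ($S = 4 - -132 = 4 + 132 = 136$)
$T{\left(-4,-5 + 5 \cdot 1 \right)} + 128 S = \left(-4 - \left(-5 + 5 \cdot 1\right)\right) + 128 \cdot 136 = \left(-4 - \left(-5 + 5\right)\right) + 17408 = \left(-4 - 0\right) + 17408 = \left(-4 + 0\right) + 17408 = -4 + 17408 = 17404$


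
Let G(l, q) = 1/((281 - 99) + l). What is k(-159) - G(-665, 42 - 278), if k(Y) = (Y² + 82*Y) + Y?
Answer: 5836573/483 ≈ 12084.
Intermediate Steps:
k(Y) = Y² + 83*Y
G(l, q) = 1/(182 + l)
k(-159) - G(-665, 42 - 278) = -159*(83 - 159) - 1/(182 - 665) = -159*(-76) - 1/(-483) = 12084 - 1*(-1/483) = 12084 + 1/483 = 5836573/483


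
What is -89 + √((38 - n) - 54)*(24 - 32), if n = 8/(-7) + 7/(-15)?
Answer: -89 - 8*I*√158655/105 ≈ -89.0 - 30.348*I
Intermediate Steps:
n = -169/105 (n = 8*(-⅐) + 7*(-1/15) = -8/7 - 7/15 = -169/105 ≈ -1.6095)
-89 + √((38 - n) - 54)*(24 - 32) = -89 + √((38 - 1*(-169/105)) - 54)*(24 - 32) = -89 + √((38 + 169/105) - 54)*(-8) = -89 + √(4159/105 - 54)*(-8) = -89 + √(-1511/105)*(-8) = -89 + (I*√158655/105)*(-8) = -89 - 8*I*√158655/105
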